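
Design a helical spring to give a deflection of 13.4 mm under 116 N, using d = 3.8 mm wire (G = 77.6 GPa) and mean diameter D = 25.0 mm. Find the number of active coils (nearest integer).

15

Required rate k = F/δ = 116/13.4 = 8.6567 N/mm
N_a = Gd⁴/(8D³k) = (77.6×10³ × 3.8⁴)/(8 × 25.0³ × 8.6567)
    = 1.61807e+07 / 1.08209e+06 = 14.95 → 15 coils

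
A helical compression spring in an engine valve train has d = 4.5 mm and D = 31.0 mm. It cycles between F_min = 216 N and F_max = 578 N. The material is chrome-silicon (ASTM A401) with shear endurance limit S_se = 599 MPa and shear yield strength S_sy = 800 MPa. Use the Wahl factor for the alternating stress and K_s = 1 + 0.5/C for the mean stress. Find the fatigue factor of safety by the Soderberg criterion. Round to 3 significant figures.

1.28

C = D/d = 31.0/4.5 = 6.8889; K_W = (4C−1)/(4C−4)+0.615/C = 1.2166; K_s = 1+0.5/C = 1.0726
F_a = (F_max−F_min)/2 = 181 N; F_m = (F_max+F_min)/2 = 397 N
τ_a = K_W·8F_aD/(πd³) = 1.2166 × 156.8 = 190.77 MPa
τ_m = K_s·8F_mD/(πd³) = 1.0726 × 343.92 = 368.88 MPa
Soderberg: 1/n_f = τ_a/S_se + τ_m/S_sy = 190.77/599 + 368.88/800 = 0.31848 + 0.46110 = 0.77957
n_f = 1/0.77957 = 1.283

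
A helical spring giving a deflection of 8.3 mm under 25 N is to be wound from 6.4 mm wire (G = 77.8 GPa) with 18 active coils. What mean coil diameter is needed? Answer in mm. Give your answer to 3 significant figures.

67.0 mm

Required rate k = F/δ = 25/8.3 = 3.012 N/mm
D = (Gd⁴/(8N_a·k))^(1/3) = (77.8×10³·6.4⁴/(8·18·3.012))^(1/3)
  = (300937)^(1/3) = 67.0129 mm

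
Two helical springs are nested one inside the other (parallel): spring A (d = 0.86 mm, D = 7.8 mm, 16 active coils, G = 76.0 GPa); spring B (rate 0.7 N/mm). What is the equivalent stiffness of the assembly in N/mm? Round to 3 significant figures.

1.38 N/mm

k_A = Gd⁴/(8D³N_a) = (76.0×10³)(0.86⁴)/(8·7.8³·16) = 0.68441 N/mm
Parallel: k_eq = 0.68441 + 0.7 = 1.3844 N/mm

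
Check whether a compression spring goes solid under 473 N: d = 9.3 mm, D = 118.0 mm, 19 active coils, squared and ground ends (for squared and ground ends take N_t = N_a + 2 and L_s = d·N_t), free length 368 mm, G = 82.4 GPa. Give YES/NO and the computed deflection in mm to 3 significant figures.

k = Gd⁴/(8D³N_a) = (82.4×10³)(9.3⁴)/(8·118.0³·19) = 2.4681 N/mm
N_t = 21; L_s = 9.3·21 = 195.3 mm; δ_solid = L₀ − L_s = 368 − 195.3 = 172.7 mm
δ = F/k = 473/2.4681 = 191.64 mm
δ ≥ δ_solid → spring goes solid

YES, δ = 192 mm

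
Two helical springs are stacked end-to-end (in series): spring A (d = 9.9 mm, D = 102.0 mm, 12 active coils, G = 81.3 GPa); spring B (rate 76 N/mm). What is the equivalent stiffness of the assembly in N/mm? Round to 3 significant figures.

k_A = Gd⁴/(8D³N_a) = (81.3×10³)(9.9⁴)/(8·102.0³·12) = 7.6658 N/mm
Series: 1/k_eq = 1/7.6658 + 1/76 = 0.14361; k_eq = 6.9635 N/mm

6.96 N/mm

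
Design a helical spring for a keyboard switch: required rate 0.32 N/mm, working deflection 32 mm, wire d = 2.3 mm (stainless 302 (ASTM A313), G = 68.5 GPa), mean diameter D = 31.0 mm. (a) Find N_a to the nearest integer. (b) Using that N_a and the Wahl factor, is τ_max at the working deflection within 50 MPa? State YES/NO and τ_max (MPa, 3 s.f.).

(a) 25 coils; (b) NO, τ_max = 73.9 MPa

N_a = Gd⁴/(8D³k) = (68.5×10³)(2.3⁴)/(8·31.0³·0.32) = 25.13 → N_a = 25
Actual rate k = Gd⁴/(8D³·25) = 0.32173 N/mm
Working load F = kδ = 0.32173·32 = 10.295 N
C = 31.0/2.3 = 13.4783; K_W = (4C−1)/(4C−4)+0.615/C = 1.1057
τ_max = K_W·8FD/(πd³) = 1.1057·66.797 = 73.859 MPa
τ_max > 50 MPa → exceeds allowable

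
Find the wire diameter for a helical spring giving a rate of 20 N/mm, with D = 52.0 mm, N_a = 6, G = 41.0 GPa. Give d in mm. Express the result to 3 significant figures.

7.57 mm

d = (8D³N_a·k / G)^(1/4) = (8·52.0³·6·20 / (41.0×10³))^0.25
  = (3292.3)^0.25 = 7.5749 mm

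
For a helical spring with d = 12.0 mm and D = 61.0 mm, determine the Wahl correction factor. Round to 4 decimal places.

C = D/d = 61.0/12.0 = 5.0833
K_W = (4C−1)/(4C−4) + 0.615/C = 19.333/16.333 + 0.1210 = 1.3047

1.3047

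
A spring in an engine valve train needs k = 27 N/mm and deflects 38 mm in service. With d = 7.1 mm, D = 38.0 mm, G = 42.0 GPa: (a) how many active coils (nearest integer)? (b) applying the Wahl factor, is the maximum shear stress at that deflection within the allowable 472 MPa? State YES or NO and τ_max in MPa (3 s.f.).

N_a = Gd⁴/(8D³k) = (42.0×10³)(7.1⁴)/(8·38.0³·27) = 9.005 → N_a = 9
Actual rate k = Gd⁴/(8D³·9) = 27.015 N/mm
Working load F = kδ = 27.015·38 = 1026.6 N
C = 38.0/7.1 = 5.3521; K_W = (4C−1)/(4C−4)+0.615/C = 1.2872
τ_max = K_W·8FD/(πd³) = 1.2872·277.54 = 357.27 MPa
τ_max ≤ 472 MPa → acceptable

(a) 9 coils; (b) YES, τ_max = 357 MPa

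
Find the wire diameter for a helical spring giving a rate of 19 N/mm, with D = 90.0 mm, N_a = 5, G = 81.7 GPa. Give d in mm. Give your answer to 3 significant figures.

9.07 mm

d = (8D³N_a·k / G)^(1/4) = (8·90.0³·5·19 / (81.7×10³))^0.25
  = (6781.4)^0.25 = 9.0746 mm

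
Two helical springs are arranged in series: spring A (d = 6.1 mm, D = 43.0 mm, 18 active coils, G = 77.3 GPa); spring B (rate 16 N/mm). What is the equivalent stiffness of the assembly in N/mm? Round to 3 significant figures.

k_A = Gd⁴/(8D³N_a) = (77.3×10³)(6.1⁴)/(8·43.0³·18) = 9.3483 N/mm
Series: 1/k_eq = 1/9.3483 + 1/16 = 0.16947; k_eq = 5.9007 N/mm

5.90 N/mm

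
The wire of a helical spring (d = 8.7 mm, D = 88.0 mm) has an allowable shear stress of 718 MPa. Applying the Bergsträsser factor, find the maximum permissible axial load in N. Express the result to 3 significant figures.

1860 N

C = D/d = 88.0/8.7 = 10.1149
K_B = (4C+2)/(4C−3) = 42.460/37.460 = 1.1335
τ_max = K·8FD/(πd³) → F_max = τ_allow·πd³/(8DK)
F_max = 718·π·8.7³/(8·88.0·1.1335) = 1.4854e+06/797.97 = 1861.4 N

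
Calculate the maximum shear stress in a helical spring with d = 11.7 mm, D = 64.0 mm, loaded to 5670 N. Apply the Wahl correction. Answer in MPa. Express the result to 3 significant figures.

739 MPa

Spring index C = D/d = 64.0/11.7 = 5.4701
K_W = (4C−1)/(4C−4) + 0.615/C = 20.880/17.880 + 0.1124 = 1.2802
τ₀ = 8FD/(πd³) = 8·5670·64.0/(π·11.7³) = 2.90304e+06/5031.6 = 576.96 MPa
τ_max = K·τ₀ = 1.2802 × 576.96 = 738.63 MPa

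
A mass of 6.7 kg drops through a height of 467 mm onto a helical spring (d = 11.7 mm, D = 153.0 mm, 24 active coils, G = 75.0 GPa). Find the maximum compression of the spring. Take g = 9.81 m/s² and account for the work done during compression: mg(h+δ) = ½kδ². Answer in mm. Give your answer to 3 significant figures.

k = Gd⁴/(8D³N_a) = (75.0×10³)(11.7⁴)/(8·153.0³·24) = 2.0438 N/mm
W = mg = 6.7 × 9.81 = 65.727 N
½kδ² − Wδ − Wh = 0 → δ = (W + √(W² + 2kWh))/k
δ = (65.727 + √(4320 + 125464))/2.0438 = (65.727 + 360.26)/2.0438 = 208.43 mm

208 mm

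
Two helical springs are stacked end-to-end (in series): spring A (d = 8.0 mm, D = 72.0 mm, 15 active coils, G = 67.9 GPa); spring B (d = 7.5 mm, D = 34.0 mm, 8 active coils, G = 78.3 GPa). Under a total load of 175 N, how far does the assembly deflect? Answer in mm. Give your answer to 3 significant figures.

k_A = Gd⁴/(8D³N_a) = (67.9×10³)(8.0⁴)/(8·72.0³·15) = 6.2094 N/mm
k_B = Gd⁴/(8D³N_a) = (78.3×10³)(7.5⁴)/(8·34.0³·8) = 98.49 N/mm
Series: 1/k_eq = 1/6.2094 + 1/98.49 = 0.1712; k_eq = 5.8412 N/mm
δ = F/k_eq = 175/5.8412 = 29.96 mm

30.0 mm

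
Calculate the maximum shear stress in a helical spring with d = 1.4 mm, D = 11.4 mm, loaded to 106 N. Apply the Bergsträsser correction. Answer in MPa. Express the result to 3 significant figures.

Spring index C = D/d = 11.4/1.4 = 8.1429
K_B = (4C+2)/(4C−3) = 34.571/29.571 = 1.1691
τ₀ = 8FD/(πd³) = 8·106·11.4/(π·1.4³) = 9667.2/8.6205 = 1121.4 MPa
τ_max = K·τ₀ = 1.1691 × 1121.4 = 1311 MPa

1310 MPa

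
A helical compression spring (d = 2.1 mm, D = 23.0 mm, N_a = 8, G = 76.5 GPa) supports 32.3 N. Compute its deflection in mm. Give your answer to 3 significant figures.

k = Gd⁴/(8D³N_a) = (76.5×10³)(2.1⁴)/(8·23.0³·8) = 1.9106 N/mm
δ = F/k = 32.3 / 1.9106 = 16.905 mm

16.9 mm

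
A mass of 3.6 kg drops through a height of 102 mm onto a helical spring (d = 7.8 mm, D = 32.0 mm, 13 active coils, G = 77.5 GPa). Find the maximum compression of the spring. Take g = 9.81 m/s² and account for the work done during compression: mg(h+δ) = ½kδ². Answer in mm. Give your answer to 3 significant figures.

k = Gd⁴/(8D³N_a) = (77.5×10³)(7.8⁴)/(8·32.0³·13) = 84.178 N/mm
W = mg = 3.6 × 9.81 = 35.316 N
½kδ² − Wδ − Wh = 0 → δ = (W + √(W² + 2kWh))/k
δ = (35.316 + √(1247.2 + 606455))/84.178 = (35.316 + 779.55)/84.178 = 9.6803 mm

9.68 mm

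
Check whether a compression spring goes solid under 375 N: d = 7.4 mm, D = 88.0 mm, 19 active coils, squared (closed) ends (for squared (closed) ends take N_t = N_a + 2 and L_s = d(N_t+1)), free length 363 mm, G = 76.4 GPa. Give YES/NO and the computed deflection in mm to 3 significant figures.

NO, δ = 170 mm

k = Gd⁴/(8D³N_a) = (76.4×10³)(7.4⁴)/(8·88.0³·19) = 2.2117 N/mm
N_t = 21; L_s = 7.4·22 = 162.8 mm; δ_solid = L₀ − L_s = 363 − 162.8 = 200.2 mm
δ = F/k = 375/2.2117 = 169.55 mm
δ < δ_solid → spring does not go solid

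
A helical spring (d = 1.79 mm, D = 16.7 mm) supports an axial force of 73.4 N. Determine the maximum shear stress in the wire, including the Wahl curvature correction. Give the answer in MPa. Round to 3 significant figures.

Spring index C = D/d = 16.7/1.79 = 9.3296
K_W = (4C−1)/(4C−4) + 0.615/C = 36.318/33.318 + 0.0659 = 1.1560
τ₀ = 8FD/(πd³) = 8·73.4·16.7/(π·1.79³) = 9806.24/18.018 = 544.24 MPa
τ_max = K·τ₀ = 1.1560 × 544.24 = 629.12 MPa

629 MPa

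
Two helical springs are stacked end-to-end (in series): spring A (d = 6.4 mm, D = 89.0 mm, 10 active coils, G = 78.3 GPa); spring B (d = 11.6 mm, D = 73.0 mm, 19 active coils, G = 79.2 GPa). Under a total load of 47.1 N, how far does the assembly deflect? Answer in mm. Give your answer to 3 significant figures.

k_A = Gd⁴/(8D³N_a) = (78.3×10³)(6.4⁴)/(8·89.0³·10) = 2.3293 N/mm
k_B = Gd⁴/(8D³N_a) = (79.2×10³)(11.6⁴)/(8·73.0³·19) = 24.252 N/mm
Series: 1/k_eq = 1/2.3293 + 1/24.252 = 0.47055; k_eq = 2.1252 N/mm
δ = F/k_eq = 47.1/2.1252 = 22.163 mm

22.2 mm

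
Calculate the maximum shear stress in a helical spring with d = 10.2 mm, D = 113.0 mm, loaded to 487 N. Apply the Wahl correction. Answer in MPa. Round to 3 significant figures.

149 MPa

Spring index C = D/d = 113.0/10.2 = 11.0784
K_W = (4C−1)/(4C−4) + 0.615/C = 43.314/40.314 + 0.0555 = 1.1299
τ₀ = 8FD/(πd³) = 8·487·113.0/(π·10.2³) = 440248/3333.9 = 132.05 MPa
τ_max = K·τ₀ = 1.1299 × 132.05 = 149.21 MPa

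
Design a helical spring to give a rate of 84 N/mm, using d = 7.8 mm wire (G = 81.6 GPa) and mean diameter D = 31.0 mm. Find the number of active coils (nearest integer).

N_a = Gd⁴/(8D³k) = (81.6×10³ × 7.8⁴)/(8 × 31.0³ × 84)
    = 3.02043e+08 / 2.00196e+07 = 15.09 → 15 coils

15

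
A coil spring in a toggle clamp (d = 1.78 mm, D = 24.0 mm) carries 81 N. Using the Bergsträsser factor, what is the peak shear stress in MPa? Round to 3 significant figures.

Spring index C = D/d = 24.0/1.78 = 13.4831
K_B = (4C+2)/(4C−3) = 55.933/50.933 = 1.0982
τ₀ = 8FD/(πd³) = 8·81·24.0/(π·1.78³) = 15552/17.718 = 877.76 MPa
τ_max = K·τ₀ = 1.0982 × 877.76 = 963.93 MPa

964 MPa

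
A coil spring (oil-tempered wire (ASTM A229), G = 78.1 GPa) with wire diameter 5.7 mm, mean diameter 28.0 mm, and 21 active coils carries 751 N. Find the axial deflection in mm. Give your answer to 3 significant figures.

k = Gd⁴/(8D³N_a) = (78.1×10³)(5.7⁴)/(8·28.0³·21) = 22.355 N/mm
δ = F/k = 751 / 22.355 = 33.595 mm

33.6 mm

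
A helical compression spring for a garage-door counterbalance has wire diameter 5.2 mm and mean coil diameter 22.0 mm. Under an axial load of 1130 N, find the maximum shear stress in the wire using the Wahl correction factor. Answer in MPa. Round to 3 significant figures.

Spring index C = D/d = 22.0/5.2 = 4.2308
K_W = (4C−1)/(4C−4) + 0.615/C = 15.923/12.923 + 0.1454 = 1.3775
τ₀ = 8FD/(πd³) = 8·1130·22.0/(π·5.2³) = 198880/441.73 = 450.23 MPa
τ_max = K·τ₀ = 1.3775 × 450.23 = 620.19 MPa

620 MPa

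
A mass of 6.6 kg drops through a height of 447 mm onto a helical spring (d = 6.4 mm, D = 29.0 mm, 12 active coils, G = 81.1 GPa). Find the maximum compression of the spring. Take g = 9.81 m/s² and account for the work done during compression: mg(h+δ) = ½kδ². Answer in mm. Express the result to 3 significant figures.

32.7 mm

k = Gd⁴/(8D³N_a) = (81.1×10³)(6.4⁴)/(8·29.0³·12) = 58.113 N/mm
W = mg = 6.6 × 9.81 = 64.746 N
½kδ² − Wδ − Wh = 0 → δ = (W + √(W² + 2kWh))/k
δ = (64.746 + √(4192 + 3.36377e+06))/58.113 = (64.746 + 1835.2)/58.113 = 32.694 mm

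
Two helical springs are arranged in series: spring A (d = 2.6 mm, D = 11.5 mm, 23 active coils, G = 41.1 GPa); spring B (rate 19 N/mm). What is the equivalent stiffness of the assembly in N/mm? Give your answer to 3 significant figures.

k_A = Gd⁴/(8D³N_a) = (41.1×10³)(2.6⁴)/(8·11.5³·23) = 6.7116 N/mm
Series: 1/k_eq = 1/6.7116 + 1/19 = 0.20163; k_eq = 4.9596 N/mm

4.96 N/mm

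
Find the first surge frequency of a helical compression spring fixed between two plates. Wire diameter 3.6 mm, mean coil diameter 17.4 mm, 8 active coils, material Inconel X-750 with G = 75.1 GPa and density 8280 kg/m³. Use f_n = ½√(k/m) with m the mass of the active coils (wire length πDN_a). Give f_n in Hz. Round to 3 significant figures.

504 Hz

k = Gd⁴/(8D³N_a) = (75.1×10³)(3.6⁴)/(8·17.4³·8) = 37.413 N/mm = 37413 N/m
Wire length L = πDN_a = π·17.4·8 = 437.31 mm
m = ρ·(πd²/4)·L = 8280 × 10.179×10⁻⁶ m² × 0.43731 m = 0.036857 kg
f_n = ½√(k/m) = 0.5·√(37413/0.036857) = 0.5·√(1.0151e+06) = 503.76 Hz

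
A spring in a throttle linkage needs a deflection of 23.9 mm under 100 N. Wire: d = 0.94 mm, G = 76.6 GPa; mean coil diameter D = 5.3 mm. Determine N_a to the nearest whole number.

12

Required rate k = F/δ = 100/23.9 = 4.1841 N/mm
N_a = Gd⁴/(8D³k) = (76.6×10³ × 0.94⁴)/(8 × 5.3³ × 4.1841)
    = 59805.4 / 4983.33 = 12 → 12 coils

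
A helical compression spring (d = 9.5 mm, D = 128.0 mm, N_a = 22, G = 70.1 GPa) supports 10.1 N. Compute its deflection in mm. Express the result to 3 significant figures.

k = Gd⁴/(8D³N_a) = (70.1×10³)(9.5⁴)/(8·128.0³·22) = 1.5469 N/mm
δ = F/k = 10.1 / 1.5469 = 6.5291 mm

6.53 mm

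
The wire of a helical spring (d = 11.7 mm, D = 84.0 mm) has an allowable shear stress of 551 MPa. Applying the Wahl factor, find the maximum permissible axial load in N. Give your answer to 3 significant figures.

3420 N

C = D/d = 84.0/11.7 = 7.1795
K_W = (4C−1)/(4C−4) + 0.615/C = 27.718/24.718 + 0.0857 = 1.2070
τ_max = K·8FD/(πd³) → F_max = τ_allow·πd³/(8DK)
F_max = 551·π·11.7³/(8·84.0·1.2070) = 2.7724e+06/811.12 = 3418 N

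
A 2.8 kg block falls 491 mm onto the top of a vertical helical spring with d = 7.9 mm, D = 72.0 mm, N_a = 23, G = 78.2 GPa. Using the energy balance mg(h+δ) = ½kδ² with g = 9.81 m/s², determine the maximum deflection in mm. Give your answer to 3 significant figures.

k = Gd⁴/(8D³N_a) = (78.2×10³)(7.9⁴)/(8·72.0³·23) = 4.4351 N/mm
W = mg = 2.8 × 9.81 = 27.468 N
½kδ² − Wδ − Wh = 0 → δ = (W + √(W² + 2kWh))/k
δ = (27.468 + √(754.49 + 119630))/4.4351 = (27.468 + 346.96)/4.4351 = 84.425 mm

84.4 mm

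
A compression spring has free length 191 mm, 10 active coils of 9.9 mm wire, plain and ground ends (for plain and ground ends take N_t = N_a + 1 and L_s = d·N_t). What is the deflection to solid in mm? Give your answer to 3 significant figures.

N_t = 11; L_s = 9.9·11 = 108.9 mm
δ_solid = L₀ − L_s = 191 − 108.9 = 82.1 mm

82.1 mm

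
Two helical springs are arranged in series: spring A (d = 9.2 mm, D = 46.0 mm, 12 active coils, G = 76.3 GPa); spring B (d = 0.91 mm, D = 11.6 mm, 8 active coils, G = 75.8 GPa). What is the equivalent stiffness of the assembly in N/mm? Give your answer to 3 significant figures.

k_A = Gd⁴/(8D³N_a) = (76.3×10³)(9.2⁴)/(8·46.0³·12) = 58.497 N/mm
k_B = Gd⁴/(8D³N_a) = (75.8×10³)(0.91⁴)/(8·11.6³·8) = 0.52033 N/mm
Series: 1/k_eq = 1/58.497 + 1/0.52033 = 1.9389; k_eq = 0.51574 N/mm

0.516 N/mm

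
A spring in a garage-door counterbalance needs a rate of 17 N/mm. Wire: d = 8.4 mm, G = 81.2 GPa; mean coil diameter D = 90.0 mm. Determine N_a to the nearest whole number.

N_a = Gd⁴/(8D³k) = (81.2×10³ × 8.4⁴)/(8 × 90.0³ × 17)
    = 4.04272e+08 / 9.9144e+07 = 4.078 → 4 coils

4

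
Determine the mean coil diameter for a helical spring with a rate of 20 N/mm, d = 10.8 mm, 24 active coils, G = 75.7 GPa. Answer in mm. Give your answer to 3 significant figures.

D = (Gd⁴/(8N_a·k))^(1/3) = (75.7×10³·10.8⁴/(8·24·20))^(1/3)
  = (268201)^(1/3) = 64.4891 mm

64.5 mm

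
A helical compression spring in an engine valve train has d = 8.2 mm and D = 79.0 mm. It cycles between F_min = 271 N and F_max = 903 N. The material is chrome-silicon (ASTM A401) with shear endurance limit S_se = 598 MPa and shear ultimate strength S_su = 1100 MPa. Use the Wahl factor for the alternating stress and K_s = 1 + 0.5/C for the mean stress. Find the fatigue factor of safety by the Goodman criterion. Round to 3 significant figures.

C = D/d = 79.0/8.2 = 9.6341; K_W = (4C−1)/(4C−4)+0.615/C = 1.1507; K_s = 1+0.5/C = 1.0519
F_a = (F_max−F_min)/2 = 316 N; F_m = (F_max+F_min)/2 = 587 N
τ_a = K_W·8F_aD/(πd³) = 1.1507 × 115.3 = 132.67 MPa
τ_m = K_s·8F_mD/(πd³) = 1.0519 × 214.17 = 225.29 MPa
Goodman: 1/n_f = τ_a/S_se + τ_m/S_su = 132.67/598 + 225.29/1100 = 0.22186 + 0.20481 = 0.42666
n_f = 1/0.42666 = 2.344

2.34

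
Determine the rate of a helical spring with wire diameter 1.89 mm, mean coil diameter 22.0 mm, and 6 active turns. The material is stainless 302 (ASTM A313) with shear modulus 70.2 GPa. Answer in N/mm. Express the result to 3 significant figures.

1.75 N/mm

k = Gd⁴/(8D³N_a) = (70.2×10³ × 1.89⁴) / (8 × 22.0³ × 6)
  = 895745 / 511104 = 1.7526 N/mm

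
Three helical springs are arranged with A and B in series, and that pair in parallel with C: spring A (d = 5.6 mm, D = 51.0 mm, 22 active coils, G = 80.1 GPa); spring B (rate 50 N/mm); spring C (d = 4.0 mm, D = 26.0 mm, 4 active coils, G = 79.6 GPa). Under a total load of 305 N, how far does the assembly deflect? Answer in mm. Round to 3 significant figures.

k_A = Gd⁴/(8D³N_a) = (80.1×10³)(5.6⁴)/(8·51.0³·22) = 3.3741 N/mm
k_C = Gd⁴/(8D³N_a) = (79.6×10³)(4.0⁴)/(8·26.0³·4) = 36.231 N/mm
Springs A,B series: k_AB = 1/(1/3.3741+1/50) = 3.1608 N/mm; parallel with C: k_eq = 3.1608+36.231 = 39.392 N/mm
δ = F/k_eq = 305/39.392 = 7.7427 mm

7.74 mm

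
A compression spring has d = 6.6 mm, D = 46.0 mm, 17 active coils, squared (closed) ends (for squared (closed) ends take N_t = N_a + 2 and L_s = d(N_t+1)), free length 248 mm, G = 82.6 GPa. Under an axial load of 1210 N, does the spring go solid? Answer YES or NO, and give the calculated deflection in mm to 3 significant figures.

NO, δ = 102 mm

k = Gd⁴/(8D³N_a) = (82.6×10³)(6.6⁴)/(8·46.0³·17) = 11.84 N/mm
N_t = 19; L_s = 6.6·20 = 132 mm; δ_solid = L₀ − L_s = 248 − 132 = 116 mm
δ = F/k = 1210/11.84 = 102.2 mm
δ < δ_solid → spring does not go solid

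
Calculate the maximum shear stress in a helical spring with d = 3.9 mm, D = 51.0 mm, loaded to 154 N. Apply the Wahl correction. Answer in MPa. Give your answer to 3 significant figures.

374 MPa

Spring index C = D/d = 51.0/3.9 = 13.0769
K_W = (4C−1)/(4C−4) + 0.615/C = 51.308/48.308 + 0.0470 = 1.1091
τ₀ = 8FD/(πd³) = 8·154·51.0/(π·3.9³) = 62832/186.36 = 337.16 MPa
τ_max = K·τ₀ = 1.1091 × 337.16 = 373.96 MPa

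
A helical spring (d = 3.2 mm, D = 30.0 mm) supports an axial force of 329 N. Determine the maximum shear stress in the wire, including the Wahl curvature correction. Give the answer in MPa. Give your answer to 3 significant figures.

Spring index C = D/d = 30.0/3.2 = 9.3750
K_W = (4C−1)/(4C−4) + 0.615/C = 36.500/33.500 + 0.0656 = 1.1552
τ₀ = 8FD/(πd³) = 8·329·30.0/(π·3.2³) = 78960/102.94 = 767.02 MPa
τ_max = K·τ₀ = 1.1552 × 767.02 = 886.03 MPa

886 MPa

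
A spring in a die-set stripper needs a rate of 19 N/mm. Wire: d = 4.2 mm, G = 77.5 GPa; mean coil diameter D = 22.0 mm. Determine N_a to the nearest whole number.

N_a = Gd⁴/(8D³k) = (77.5×10³ × 4.2⁴)/(8 × 22.0³ × 19)
    = 2.41156e+07 / 1.6185e+06 = 14.9 → 15 coils

15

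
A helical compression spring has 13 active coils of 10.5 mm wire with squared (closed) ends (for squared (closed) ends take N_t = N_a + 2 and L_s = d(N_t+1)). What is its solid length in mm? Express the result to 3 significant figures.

168 mm

squared (closed) ends: N_t = N_a + 2 = 13 + 2 = 15
L_s = d·(N_t+1) = 10.5 × 16 = 168 mm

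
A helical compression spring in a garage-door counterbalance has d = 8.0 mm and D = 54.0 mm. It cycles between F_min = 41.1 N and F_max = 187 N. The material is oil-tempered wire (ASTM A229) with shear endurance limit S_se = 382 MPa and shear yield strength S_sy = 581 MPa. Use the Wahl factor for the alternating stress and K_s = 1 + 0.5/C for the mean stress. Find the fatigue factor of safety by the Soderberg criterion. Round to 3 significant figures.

C = D/d = 54.0/8.0 = 6.7500; K_W = (4C−1)/(4C−4)+0.615/C = 1.2215; K_s = 1+0.5/C = 1.0741
F_a = (F_max−F_min)/2 = 72.95 N; F_m = (F_max+F_min)/2 = 114.05 N
τ_a = K_W·8F_aD/(πd³) = 1.2215 × 19.592 = 23.933 MPa
τ_m = K_s·8F_mD/(πd³) = 1.0741 × 30.631 = 32.9 MPa
Soderberg: 1/n_f = τ_a/S_se + τ_m/S_sy = 23.933/382 + 32.9/581 = 0.06265 + 0.05663 = 0.11928
n_f = 1/0.11928 = 8.384

8.38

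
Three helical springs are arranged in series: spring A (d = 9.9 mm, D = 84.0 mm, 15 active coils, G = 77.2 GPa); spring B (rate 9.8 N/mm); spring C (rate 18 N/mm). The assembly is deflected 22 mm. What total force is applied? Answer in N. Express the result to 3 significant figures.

86.8 N

k_A = Gd⁴/(8D³N_a) = (77.2×10³)(9.9⁴)/(8·84.0³·15) = 10.427 N/mm
Series: 1/k_eq = 1/10.427 + 1/9.8 + 1/18 = 0.25351; k_eq = 3.9447 N/mm
F = k_eq·δ = 3.9447·22 = 86.783 N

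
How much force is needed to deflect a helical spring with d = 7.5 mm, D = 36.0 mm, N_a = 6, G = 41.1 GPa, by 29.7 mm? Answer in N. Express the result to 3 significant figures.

k = Gd⁴/(8D³N_a) = (41.1×10³)(7.5⁴)/(8·36.0³·6) = 58.068 N/mm
F = k·δ = 58.068 × 29.7 = 1724.6 N

1720 N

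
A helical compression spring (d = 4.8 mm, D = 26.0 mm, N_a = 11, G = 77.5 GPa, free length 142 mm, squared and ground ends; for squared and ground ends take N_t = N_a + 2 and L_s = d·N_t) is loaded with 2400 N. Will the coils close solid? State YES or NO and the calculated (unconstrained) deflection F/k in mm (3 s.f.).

k = Gd⁴/(8D³N_a) = (77.5×10³)(4.8⁴)/(8·26.0³·11) = 26.599 N/mm
N_t = 13; L_s = 4.8·13 = 62.4 mm; δ_solid = L₀ − L_s = 142 − 62.4 = 79.6 mm
δ = F/k = 2400/26.599 = 90.229 mm
δ ≥ δ_solid → spring goes solid

YES, δ = 90.2 mm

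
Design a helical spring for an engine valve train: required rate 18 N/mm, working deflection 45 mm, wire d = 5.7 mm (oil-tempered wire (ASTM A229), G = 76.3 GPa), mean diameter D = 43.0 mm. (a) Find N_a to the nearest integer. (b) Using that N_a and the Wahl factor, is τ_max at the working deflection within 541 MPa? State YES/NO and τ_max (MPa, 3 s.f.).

(a) 7 coils; (b) NO, τ_max = 576 MPa

N_a = Gd⁴/(8D³k) = (76.3×10³)(5.7⁴)/(8·43.0³·18) = 7.035 → N_a = 7
Actual rate k = Gd⁴/(8D³·7) = 18.09 N/mm
Working load F = kδ = 18.09·45 = 814.04 N
C = 43.0/5.7 = 7.5439; K_W = (4C−1)/(4C−4)+0.615/C = 1.1961
τ_max = K_W·8FD/(πd³) = 1.1961·481.31 = 575.71 MPa
τ_max > 541 MPa → exceeds allowable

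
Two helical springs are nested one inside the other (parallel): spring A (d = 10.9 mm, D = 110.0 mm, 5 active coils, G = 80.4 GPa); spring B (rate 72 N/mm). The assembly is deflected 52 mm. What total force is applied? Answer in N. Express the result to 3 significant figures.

4850 N

k_A = Gd⁴/(8D³N_a) = (80.4×10³)(10.9⁴)/(8·110.0³·5) = 21.317 N/mm
Parallel: k_eq = 21.317 + 72 = 93.317 N/mm
F = k_eq·δ = 93.317·52 = 4852.5 N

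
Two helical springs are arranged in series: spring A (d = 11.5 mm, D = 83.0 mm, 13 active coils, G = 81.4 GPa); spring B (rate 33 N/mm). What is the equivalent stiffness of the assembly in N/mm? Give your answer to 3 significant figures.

k_A = Gd⁴/(8D³N_a) = (81.4×10³)(11.5⁴)/(8·83.0³·13) = 23.941 N/mm
Series: 1/k_eq = 1/23.941 + 1/33 = 0.072072; k_eq = 13.875 N/mm

13.9 N/mm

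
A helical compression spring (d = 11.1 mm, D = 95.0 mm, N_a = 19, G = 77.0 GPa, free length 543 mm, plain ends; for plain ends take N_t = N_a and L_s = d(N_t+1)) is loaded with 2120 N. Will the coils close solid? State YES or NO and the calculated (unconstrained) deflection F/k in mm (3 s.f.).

NO, δ = 236 mm

k = Gd⁴/(8D³N_a) = (77.0×10³)(11.1⁴)/(8·95.0³·19) = 8.9695 N/mm
N_t = 19; L_s = 11.1·20 = 222 mm; δ_solid = L₀ − L_s = 543 − 222 = 321 mm
δ = F/k = 2120/8.9695 = 236.36 mm
δ < δ_solid → spring does not go solid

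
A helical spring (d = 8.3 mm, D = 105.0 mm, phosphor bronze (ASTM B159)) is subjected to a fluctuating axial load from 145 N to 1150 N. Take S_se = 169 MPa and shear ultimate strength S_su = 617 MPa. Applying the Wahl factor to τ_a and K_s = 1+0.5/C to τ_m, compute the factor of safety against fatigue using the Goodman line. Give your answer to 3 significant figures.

0.486

C = D/d = 105.0/8.3 = 12.6506; K_W = (4C−1)/(4C−4)+0.615/C = 1.1130; K_s = 1+0.5/C = 1.0395
F_a = (F_max−F_min)/2 = 502.5 N; F_m = (F_max+F_min)/2 = 647.5 N
τ_a = K_W·8F_aD/(πd³) = 1.1130 × 234.98 = 261.53 MPa
τ_m = K_s·8F_mD/(πd³) = 1.0395 × 302.79 = 314.75 MPa
Goodman: 1/n_f = τ_a/S_se + τ_m/S_su = 261.53/169 + 314.75/617 = 1.54752 + 0.51013 = 2.0577
n_f = 1/2.0577 = 0.486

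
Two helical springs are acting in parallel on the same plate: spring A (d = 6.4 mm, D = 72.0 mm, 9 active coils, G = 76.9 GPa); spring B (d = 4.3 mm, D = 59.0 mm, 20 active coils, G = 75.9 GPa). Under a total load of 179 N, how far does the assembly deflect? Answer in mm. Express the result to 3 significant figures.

k_A = Gd⁴/(8D³N_a) = (76.9×10³)(6.4⁴)/(8·72.0³·9) = 4.8008 N/mm
k_B = Gd⁴/(8D³N_a) = (75.9×10³)(4.3⁴)/(8·59.0³·20) = 0.78966 N/mm
Parallel: k_eq = 4.8008 + 0.78966 = 5.5905 N/mm
δ = F/k_eq = 179/5.5905 = 32.019 mm

32.0 mm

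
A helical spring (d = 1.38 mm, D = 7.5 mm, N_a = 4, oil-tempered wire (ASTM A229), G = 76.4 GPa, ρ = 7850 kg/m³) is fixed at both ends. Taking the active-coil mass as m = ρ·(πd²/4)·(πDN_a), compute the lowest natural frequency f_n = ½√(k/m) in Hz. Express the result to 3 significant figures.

2150 Hz

k = Gd⁴/(8D³N_a) = (76.4×10³)(1.38⁴)/(8·7.5³·4) = 20.525 N/mm = 20525 N/m
Wire length L = πDN_a = π·7.5·4 = 94.248 mm
m = ρ·(πd²/4)·L = 7850 × 1.4957×10⁻⁶ m² × 0.094248 m = 0.0011066 kg
f_n = ½√(k/m) = 0.5·√(20525/0.0011066) = 0.5·√(1.8548e+07) = 2153.3 Hz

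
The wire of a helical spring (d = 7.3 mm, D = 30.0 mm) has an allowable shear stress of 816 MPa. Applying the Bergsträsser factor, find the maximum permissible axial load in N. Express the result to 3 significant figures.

C = D/d = 30.0/7.3 = 4.1096
K_B = (4C+2)/(4C−3) = 18.438/13.438 = 1.3721
τ_max = K·8FD/(πd³) → F_max = τ_allow·πd³/(8DK)
F_max = 816·π·7.3³/(8·30.0·1.3721) = 9.9726e+05/329.3 = 3028.5 N

3030 N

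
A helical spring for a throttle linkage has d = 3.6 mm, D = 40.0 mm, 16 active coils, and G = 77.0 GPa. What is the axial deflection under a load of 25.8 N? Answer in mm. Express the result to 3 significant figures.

16.3 mm

k = Gd⁴/(8D³N_a) = (77.0×10³)(3.6⁴)/(8·40.0³·16) = 1.5787 N/mm
δ = F/k = 25.8 / 1.5787 = 16.342 mm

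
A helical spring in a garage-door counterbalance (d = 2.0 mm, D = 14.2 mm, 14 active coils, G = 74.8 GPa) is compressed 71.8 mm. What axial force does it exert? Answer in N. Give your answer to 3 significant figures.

k = Gd⁴/(8D³N_a) = (74.8×10³)(2.0⁴)/(8·14.2³·14) = 3.732 N/mm
F = k·δ = 3.732 × 71.8 = 267.96 N

268 N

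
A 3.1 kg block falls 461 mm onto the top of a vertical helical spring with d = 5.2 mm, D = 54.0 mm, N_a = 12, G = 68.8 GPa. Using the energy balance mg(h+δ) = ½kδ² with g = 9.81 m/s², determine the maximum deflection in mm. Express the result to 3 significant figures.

k = Gd⁴/(8D³N_a) = (68.8×10³)(5.2⁴)/(8·54.0³·12) = 3.3277 N/mm
W = mg = 3.1 × 9.81 = 30.411 N
½kδ² − Wδ − Wh = 0 → δ = (W + √(W² + 2kWh))/k
δ = (30.411 + √(924.83 + 93306.3))/3.3277 = (30.411 + 306.97)/3.3277 = 101.38 mm

101 mm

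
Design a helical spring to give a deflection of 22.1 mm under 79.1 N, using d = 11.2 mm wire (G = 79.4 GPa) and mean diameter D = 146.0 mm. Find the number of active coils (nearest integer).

14

Required rate k = F/δ = 79.1/22.1 = 3.5792 N/mm
N_a = Gd⁴/(8D³k) = (79.4×10³ × 11.2⁴)/(8 × 146.0³ × 3.5792)
    = 1.24937e+09 / 8.91113e+07 = 14.02 → 14 coils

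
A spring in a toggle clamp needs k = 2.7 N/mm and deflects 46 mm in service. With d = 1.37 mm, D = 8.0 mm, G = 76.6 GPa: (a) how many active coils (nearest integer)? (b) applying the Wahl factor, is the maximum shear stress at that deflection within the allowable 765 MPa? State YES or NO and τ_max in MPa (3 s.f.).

(a) 24 coils; (b) NO, τ_max = 1260 MPa

N_a = Gd⁴/(8D³k) = (76.6×10³)(1.37⁴)/(8·8.0³·2.7) = 24.4 → N_a = 24
Actual rate k = Gd⁴/(8D³·24) = 2.745 N/mm
Working load F = kδ = 2.745·46 = 126.27 N
C = 8.0/1.37 = 5.8394; K_W = (4C−1)/(4C−4)+0.615/C = 1.2603
τ_max = K_W·8FD/(πd³) = 1.2603·1000.4 = 1260.8 MPa
τ_max > 765 MPa → exceeds allowable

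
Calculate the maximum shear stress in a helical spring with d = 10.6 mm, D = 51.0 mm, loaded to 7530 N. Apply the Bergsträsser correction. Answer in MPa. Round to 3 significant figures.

1070 MPa

Spring index C = D/d = 51.0/10.6 = 4.8113
K_B = (4C+2)/(4C−3) = 21.245/16.245 = 1.3078
τ₀ = 8FD/(πd³) = 8·7530·51.0/(π·10.6³) = 3.07224e+06/3741.7 = 821.08 MPa
τ_max = K·τ₀ = 1.3078 × 821.08 = 1073.8 MPa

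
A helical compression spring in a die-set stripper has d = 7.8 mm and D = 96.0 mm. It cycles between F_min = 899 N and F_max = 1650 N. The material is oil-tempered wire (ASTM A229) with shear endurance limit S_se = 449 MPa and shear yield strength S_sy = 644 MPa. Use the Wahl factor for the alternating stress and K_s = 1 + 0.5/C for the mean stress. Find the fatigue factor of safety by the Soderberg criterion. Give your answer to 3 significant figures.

C = D/d = 96.0/7.8 = 12.3077; K_W = (4C−1)/(4C−4)+0.615/C = 1.1163; K_s = 1+0.5/C = 1.0406
F_a = (F_max−F_min)/2 = 375.5 N; F_m = (F_max+F_min)/2 = 1274.5 N
τ_a = K_W·8F_aD/(πd³) = 1.1163 × 193.44 = 215.93 MPa
τ_m = K_s·8F_mD/(πd³) = 1.0406 × 656.55 = 683.22 MPa
Soderberg: 1/n_f = τ_a/S_se + τ_m/S_sy = 215.93/449 + 683.22/644 = 0.48092 + 1.06090 = 1.5418
n_f = 1/1.5418 = 0.6486

0.649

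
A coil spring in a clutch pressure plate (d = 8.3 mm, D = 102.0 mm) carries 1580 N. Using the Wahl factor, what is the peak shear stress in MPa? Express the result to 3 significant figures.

801 MPa

Spring index C = D/d = 102.0/8.3 = 12.2892
K_W = (4C−1)/(4C−4) + 0.615/C = 48.157/45.157 + 0.0500 = 1.1165
τ₀ = 8FD/(πd³) = 8·1580·102.0/(π·8.3³) = 1.28928e+06/1796.3 = 717.73 MPa
τ_max = K·τ₀ = 1.1165 × 717.73 = 801.33 MPa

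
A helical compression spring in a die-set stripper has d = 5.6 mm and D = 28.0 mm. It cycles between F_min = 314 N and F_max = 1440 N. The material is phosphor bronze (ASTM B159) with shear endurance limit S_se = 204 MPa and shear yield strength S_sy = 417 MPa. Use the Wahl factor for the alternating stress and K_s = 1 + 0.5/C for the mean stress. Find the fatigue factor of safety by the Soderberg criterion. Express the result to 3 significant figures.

0.415

C = D/d = 28.0/5.6 = 5.0000; K_W = (4C−1)/(4C−4)+0.615/C = 1.3105; K_s = 1+0.5/C = 1.1000
F_a = (F_max−F_min)/2 = 563 N; F_m = (F_max+F_min)/2 = 877 N
τ_a = K_W·8F_aD/(πd³) = 1.3105 × 228.58 = 299.56 MPa
τ_m = K_s·8F_mD/(πd³) = 1.1000 × 356.07 = 391.68 MPa
Soderberg: 1/n_f = τ_a/S_se + τ_m/S_sy = 299.56/204 + 391.68/417 = 1.46842 + 0.93927 = 2.4077
n_f = 1/2.4077 = 0.4153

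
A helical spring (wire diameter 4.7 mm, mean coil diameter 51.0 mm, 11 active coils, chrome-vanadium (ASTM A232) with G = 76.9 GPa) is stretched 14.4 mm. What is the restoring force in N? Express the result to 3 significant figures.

k = Gd⁴/(8D³N_a) = (76.9×10³)(4.7⁴)/(8·51.0³·11) = 3.2146 N/mm
F = k·δ = 3.2146 × 14.4 = 46.29 N

46.3 N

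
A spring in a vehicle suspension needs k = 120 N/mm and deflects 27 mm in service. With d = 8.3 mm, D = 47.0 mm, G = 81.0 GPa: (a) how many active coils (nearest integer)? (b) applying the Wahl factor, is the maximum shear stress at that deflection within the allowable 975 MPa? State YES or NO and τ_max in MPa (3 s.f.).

(a) 4 coils; (b) YES, τ_max = 830 MPa

N_a = Gd⁴/(8D³k) = (81.0×10³)(8.3⁴)/(8·47.0³·120) = 3.857 → N_a = 4
Actual rate k = Gd⁴/(8D³·4) = 115.71 N/mm
Working load F = kδ = 115.71·27 = 3124 N
C = 47.0/8.3 = 5.6627; K_W = (4C−1)/(4C−4)+0.615/C = 1.2695
τ_max = K_W·8FD/(πd³) = 1.2695·653.91 = 830.12 MPa
τ_max ≤ 975 MPa → acceptable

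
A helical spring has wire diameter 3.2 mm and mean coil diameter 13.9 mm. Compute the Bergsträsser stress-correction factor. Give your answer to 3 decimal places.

1.348

C = D/d = 13.9/3.2 = 4.3438
K_B = (4C+2)/(4C−3) = 19.375/14.375 = 1.3478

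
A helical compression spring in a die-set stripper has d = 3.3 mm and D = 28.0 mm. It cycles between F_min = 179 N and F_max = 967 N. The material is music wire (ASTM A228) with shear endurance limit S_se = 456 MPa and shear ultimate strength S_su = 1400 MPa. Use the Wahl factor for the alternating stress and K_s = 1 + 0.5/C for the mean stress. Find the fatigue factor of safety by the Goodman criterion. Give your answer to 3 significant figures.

0.348

C = D/d = 28.0/3.3 = 8.4848; K_W = (4C−1)/(4C−4)+0.615/C = 1.1727; K_s = 1+0.5/C = 1.0589
F_a = (F_max−F_min)/2 = 394 N; F_m = (F_max+F_min)/2 = 573 N
τ_a = K_W·8F_aD/(πd³) = 1.1727 × 781.72 = 916.71 MPa
τ_m = K_s·8F_mD/(πd³) = 1.0589 × 1136.9 = 1203.9 MPa
Goodman: 1/n_f = τ_a/S_se + τ_m/S_su = 916.71/456 + 1203.9/1400 = 2.01034 + 0.85990 = 2.8702
n_f = 1/2.8702 = 0.3484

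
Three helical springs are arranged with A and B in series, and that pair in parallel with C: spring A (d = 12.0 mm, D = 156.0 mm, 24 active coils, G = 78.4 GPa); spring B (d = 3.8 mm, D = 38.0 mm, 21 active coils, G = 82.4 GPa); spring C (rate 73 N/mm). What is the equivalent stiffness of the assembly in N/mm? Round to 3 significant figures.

74.0 N/mm

k_A = Gd⁴/(8D³N_a) = (78.4×10³)(12.0⁴)/(8·156.0³·24) = 2.2303 N/mm
k_B = Gd⁴/(8D³N_a) = (82.4×10³)(3.8⁴)/(8·38.0³·21) = 1.8638 N/mm
Springs A,B series: k_AB = 1/(1/2.2303+1/1.8638) = 1.0153 N/mm; parallel with C: k_eq = 1.0153+73 = 74.015 N/mm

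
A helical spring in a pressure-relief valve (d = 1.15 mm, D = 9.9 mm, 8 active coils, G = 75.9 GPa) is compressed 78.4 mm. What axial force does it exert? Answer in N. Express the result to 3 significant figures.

k = Gd⁴/(8D³N_a) = (75.9×10³)(1.15⁴)/(8·9.9³·8) = 2.1377 N/mm
F = k·δ = 2.1377 × 78.4 = 167.6 N

168 N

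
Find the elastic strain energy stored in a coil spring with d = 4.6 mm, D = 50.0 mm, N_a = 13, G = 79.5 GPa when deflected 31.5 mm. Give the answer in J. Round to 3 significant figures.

k = Gd⁴/(8D³N_a) = (79.5×10³)(4.6⁴)/(8·50.0³·13) = 2.7381 N/mm
U = ½kδ² = 0.5 × 2.7381 × 31.5² = 1358.5 N·mm = 1.3585 J

1.36 J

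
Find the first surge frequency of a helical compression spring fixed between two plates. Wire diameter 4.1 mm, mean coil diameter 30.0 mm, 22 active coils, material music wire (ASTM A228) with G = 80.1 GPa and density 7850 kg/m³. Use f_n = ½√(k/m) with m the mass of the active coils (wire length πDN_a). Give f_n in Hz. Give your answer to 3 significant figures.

74.4 Hz

k = Gd⁴/(8D³N_a) = (80.1×10³)(4.1⁴)/(8·30.0³·22) = 4.7631 N/mm = 4763.1 N/m
Wire length L = πDN_a = π·30.0·22 = 2073.5 mm
m = ρ·(πd²/4)·L = 7850 × 13.203×10⁻⁶ m² × 2.0735 m = 0.21489 kg
f_n = ½√(k/m) = 0.5·√(4763.1/0.21489) = 0.5·√(22165) = 74.44 Hz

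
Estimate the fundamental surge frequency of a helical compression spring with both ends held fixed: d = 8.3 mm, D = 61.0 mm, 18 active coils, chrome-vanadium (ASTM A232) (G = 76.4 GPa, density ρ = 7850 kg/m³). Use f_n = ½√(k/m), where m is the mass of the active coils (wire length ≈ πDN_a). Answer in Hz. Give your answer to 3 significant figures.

k = Gd⁴/(8D³N_a) = (76.4×10³)(8.3⁴)/(8·61.0³·18) = 11.093 N/mm = 11093 N/m
Wire length L = πDN_a = π·61.0·18 = 3449.5 mm
m = ρ·(πd²/4)·L = 7850 × 54.106×10⁻⁶ m² × 3.4495 m = 1.4651 kg
f_n = ½√(k/m) = 0.5·√(11093/1.4651) = 0.5·√(7571.6) = 43.507 Hz

43.5 Hz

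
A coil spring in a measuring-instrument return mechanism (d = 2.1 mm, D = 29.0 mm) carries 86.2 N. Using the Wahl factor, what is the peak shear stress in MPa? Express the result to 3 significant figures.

758 MPa

Spring index C = D/d = 29.0/2.1 = 13.8095
K_W = (4C−1)/(4C−4) + 0.615/C = 54.238/51.238 + 0.0445 = 1.1031
τ₀ = 8FD/(πd³) = 8·86.2·29.0/(π·2.1³) = 19998.4/29.094 = 687.37 MPa
τ_max = K·τ₀ = 1.1031 × 687.37 = 758.22 MPa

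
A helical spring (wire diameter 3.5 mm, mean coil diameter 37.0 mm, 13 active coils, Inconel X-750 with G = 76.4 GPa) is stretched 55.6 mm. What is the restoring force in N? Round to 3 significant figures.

121 N

k = Gd⁴/(8D³N_a) = (76.4×10³)(3.5⁴)/(8·37.0³·13) = 2.1763 N/mm
F = k·δ = 2.1763 × 55.6 = 121 N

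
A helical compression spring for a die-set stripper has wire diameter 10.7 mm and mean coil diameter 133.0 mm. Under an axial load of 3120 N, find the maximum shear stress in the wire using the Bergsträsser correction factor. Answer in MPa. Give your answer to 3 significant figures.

Spring index C = D/d = 133.0/10.7 = 12.4299
K_B = (4C+2)/(4C−3) = 51.720/46.720 = 1.1070
τ₀ = 8FD/(πd³) = 8·3120·133.0/(π·10.7³) = 3.31968e+06/3848.6 = 862.57 MPa
τ_max = K·τ₀ = 1.1070 × 862.57 = 954.88 MPa

955 MPa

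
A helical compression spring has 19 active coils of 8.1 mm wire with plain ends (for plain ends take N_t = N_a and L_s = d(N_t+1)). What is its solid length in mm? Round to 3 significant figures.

162 mm

plain ends: N_t = N_a = 19
L_s = d·(N_t+1) = 8.1 × 20 = 162 mm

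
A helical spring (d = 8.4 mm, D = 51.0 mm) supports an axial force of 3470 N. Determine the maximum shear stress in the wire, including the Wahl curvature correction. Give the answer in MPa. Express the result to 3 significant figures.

Spring index C = D/d = 51.0/8.4 = 6.0714
K_W = (4C−1)/(4C−4) + 0.615/C = 23.286/20.286 + 0.1013 = 1.2492
τ₀ = 8FD/(πd³) = 8·3470·51.0/(π·8.4³) = 1.41576e+06/1862 = 760.33 MPa
τ_max = K·τ₀ = 1.2492 × 760.33 = 949.79 MPa

950 MPa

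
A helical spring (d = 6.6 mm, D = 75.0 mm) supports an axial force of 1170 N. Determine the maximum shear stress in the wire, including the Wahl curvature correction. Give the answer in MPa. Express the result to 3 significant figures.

876 MPa

Spring index C = D/d = 75.0/6.6 = 11.3636
K_W = (4C−1)/(4C−4) + 0.615/C = 44.455/41.455 + 0.0541 = 1.1265
τ₀ = 8FD/(πd³) = 8·1170·75.0/(π·6.6³) = 702000/903.2 = 777.24 MPa
τ_max = K·τ₀ = 1.1265 × 777.24 = 875.55 MPa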